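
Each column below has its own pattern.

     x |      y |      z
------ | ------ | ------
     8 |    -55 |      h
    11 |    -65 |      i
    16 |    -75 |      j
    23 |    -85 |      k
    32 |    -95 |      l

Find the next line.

43  -105  m

Column x: differences are 3, 5, 7, … (increasing by 2 each time); 8, 11, 16, 23, 32 → 43.
Column y — −10 each step: -55, -65, -75, -85, -95 → -105.
Column z: h, i, j, k, l → m (letters move forward 1 place in the alphabet).
So the next line is 43  -105  m.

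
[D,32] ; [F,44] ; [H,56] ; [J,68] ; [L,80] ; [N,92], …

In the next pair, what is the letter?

P

Letter: D, F, H, J, L, N → P (letters move forward 2 places in the alphabet).
Second coordinate goes 32, 44, 56, 68, 80, 92 → 104 (+12 each step).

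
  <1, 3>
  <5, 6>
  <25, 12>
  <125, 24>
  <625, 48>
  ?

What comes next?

First entry goes 1, 5, 25, 125, 625 → 3125 (×5 each step).
Second entry — ×2 each step: 3, 6, 12, 24, 48 → 96.
So the next tuple is <3125, 96>.

<3125, 96>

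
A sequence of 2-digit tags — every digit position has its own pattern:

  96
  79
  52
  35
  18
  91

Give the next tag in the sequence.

74

For the first digit, −2 each step, mod 10: 9, 7, 5, 3, 1, 9 → 7.
For the second digit, +3 each step, mod 10: 6, 9, 2, 5, 8, 1 → 4.
Combining the parts gives 74.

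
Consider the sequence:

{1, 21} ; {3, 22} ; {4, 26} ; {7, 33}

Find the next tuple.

{11, 43}

First coordinate — each term is the sum of the two before it: 1, 3, 4, 7 → 11.
Second coordinate goes 21, 22, 26, 33 → 43 (differences are 1, 4, 7, … (increasing by 3 each time)).
Combining the parts gives {11, 43}.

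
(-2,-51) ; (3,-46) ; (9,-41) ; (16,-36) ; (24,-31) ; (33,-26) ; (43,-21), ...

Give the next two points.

(54,-16), (66,-11)

First component: -2, 3, 9, 16, 24, 33, 43 → 54 → 66 (differences are 5, 6, 7, … (increasing by 1 each time)).
Second component goes -51, -46, -41, -36, -31, -26, -21 → -16 → -11 (+5 each step).
So the next two points are (54,-16) and (66,-11).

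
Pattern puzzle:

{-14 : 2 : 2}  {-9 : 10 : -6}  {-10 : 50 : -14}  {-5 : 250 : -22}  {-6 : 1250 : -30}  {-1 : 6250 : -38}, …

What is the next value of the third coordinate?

-46

For the first coordinate, alternating steps +5, −1, +5, −1, …: -14, -9, -10, -5, -6, -1 → -2.
Second coordinate: 2, 10, 50, 250, 1250, 6250 → 31250 (×5 each step).
Third coordinate: 2, -6, -14, -22, -30, -38 → -46 (−8 each step).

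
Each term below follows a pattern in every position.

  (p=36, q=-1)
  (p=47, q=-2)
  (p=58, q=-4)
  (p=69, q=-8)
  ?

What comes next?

P: +11 each step, so 36, 47, 58, 69 → 80.
Q: -1, -2, -4, -8 → -16 (×2 each step).
So the next term is (p=80, q=-16).

(p=80, q=-16)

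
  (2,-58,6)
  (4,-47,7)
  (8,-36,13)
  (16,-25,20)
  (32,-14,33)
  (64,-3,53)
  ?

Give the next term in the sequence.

First component — ×2 each step: 2, 4, 8, 16, 32, 64 → 128.
Second component: +11 each step, so -58, -47, -36, -25, -14, -3 → 8.
Third component — each term is the sum of the two before it: 6, 7, 13, 20, 33, 53 → 86.
Putting it together: (128,8,86).

(128,8,86)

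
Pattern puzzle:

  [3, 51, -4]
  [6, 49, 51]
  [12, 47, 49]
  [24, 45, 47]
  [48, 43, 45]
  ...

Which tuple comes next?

[96, 41, 43]

First entry goes 3, 6, 12, 24, 48 → 96 (×2 each step).
Second entry: 51, 49, 47, 45, 43 → 41 (−2 each step).
Third entry — always the previous value of the second entry: -4, 51, 49, 47, 45 → 43.
Combining the parts gives [96, 41, 43].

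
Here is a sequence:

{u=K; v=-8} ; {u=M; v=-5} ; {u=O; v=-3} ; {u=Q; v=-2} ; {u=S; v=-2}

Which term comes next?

{u=U; v=-3}

U: letters move forward 2 places in the alphabet, so K, M, O, Q, S → U.
V — differences are 3, 2, 1, … (decreasing by 1 each time): -8, -5, -3, -2, -2 → -3.
Putting it together: {u=U; v=-3}.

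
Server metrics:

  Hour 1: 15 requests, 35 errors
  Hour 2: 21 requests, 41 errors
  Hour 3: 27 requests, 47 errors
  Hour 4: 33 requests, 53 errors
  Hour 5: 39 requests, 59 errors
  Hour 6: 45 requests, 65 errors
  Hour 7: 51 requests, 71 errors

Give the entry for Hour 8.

Requests goes 15, 21, 27, 33, 39, 45, 51 → 57 (+6 each step).
Errors: 35, 41, 47, 53, 59, 65, 71 → 77 (+6 each step).
Putting it together: 57 requests, 77 errors.

57 requests, 77 errors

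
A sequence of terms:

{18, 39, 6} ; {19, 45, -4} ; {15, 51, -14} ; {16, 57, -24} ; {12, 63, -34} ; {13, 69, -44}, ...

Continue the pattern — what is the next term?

First value — alternating steps +1, −4, +1, −4, …: 18, 19, 15, 16, 12, 13 → 9.
For the second value, +6 each step: 39, 45, 51, 57, 63, 69 → 75.
Third value: 6, -4, -14, -24, -34, -44 → -54 (−10 each step).
So the next term is {9, 75, -54}.

{9, 75, -54}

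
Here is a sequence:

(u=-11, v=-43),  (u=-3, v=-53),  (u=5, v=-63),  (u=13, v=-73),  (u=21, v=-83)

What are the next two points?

(u=29, v=-93), (u=37, v=-103)

U: -11, -3, 5, 13, 21 → 29 → 37 (+8 each step).
V goes -43, -53, -63, -73, -83 → -93 → -103 (−10 each step).
So the next two points are (u=29, v=-93) and (u=37, v=-103).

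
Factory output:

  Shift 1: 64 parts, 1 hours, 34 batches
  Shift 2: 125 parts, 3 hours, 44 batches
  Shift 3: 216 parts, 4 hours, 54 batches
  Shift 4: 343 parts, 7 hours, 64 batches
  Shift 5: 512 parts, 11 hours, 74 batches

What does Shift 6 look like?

Parts: 64, 125, 216, 343, 512 → 729 (perfect cubes: 4³, 5³, 6³, …).
For the hours, each term is the sum of the two before it: 1, 3, 4, 7, 11 → 18.
Batches goes 34, 44, 54, 64, 74 → 84 (+10 each step).
So the next row is 729 parts, 18 hours, 84 batches.

729 parts, 18 hours, 84 batches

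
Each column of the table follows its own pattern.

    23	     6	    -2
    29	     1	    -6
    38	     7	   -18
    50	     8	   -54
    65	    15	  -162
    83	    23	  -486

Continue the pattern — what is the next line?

First component: 23, 29, 38, 50, 65, 83 → 104 (differences are 6, 9, 12, … (increasing by 3 each time)).
Second component: each term is the sum of the two before it; 6, 1, 7, 8, 15, 23 → 38.
Third component: ×3 each step; -2, -6, -18, -54, -162, -486 → -1458.
So the next line is 104  38  -1458.

104  38  -1458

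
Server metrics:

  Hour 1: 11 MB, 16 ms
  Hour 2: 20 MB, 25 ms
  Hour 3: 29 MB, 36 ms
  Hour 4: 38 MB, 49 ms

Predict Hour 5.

MB goes 11, 20, 29, 38 → 47 (+9 each step).
For the ms, perfect squares: 4², 5², 6², …: 16, 25, 36, 49 → 64.
Combining the parts gives 47 MB, 64 ms.

47 MB, 64 ms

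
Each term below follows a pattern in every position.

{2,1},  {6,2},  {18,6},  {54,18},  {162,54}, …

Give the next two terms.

{486,162}, {1458,486}

First component — ×3 each step: 2, 6, 18, 54, 162 → 486 → 1458.
Second component: always the previous value of the first component, so 1, 2, 6, 18, 54 → 162 → 486.
Putting the parts together: {486,162} and then {1458,486}.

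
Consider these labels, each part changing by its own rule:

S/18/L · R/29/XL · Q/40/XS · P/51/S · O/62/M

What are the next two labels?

Letter: letters move back 1 place in the alphabet, so S, R, Q, P, O → N → M.
For the second component, +11 each step: 18, 29, 40, 51, 62 → 73 → 84.
For the size, runs through clothing sizes XS→XL: L, XL, XS, S, M → L → XL.
Putting the parts together: N/73/L and then M/84/XL.

N/73/L, M/84/XL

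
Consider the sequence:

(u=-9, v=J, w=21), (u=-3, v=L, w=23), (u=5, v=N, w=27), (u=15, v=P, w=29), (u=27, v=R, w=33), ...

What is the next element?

For the u, differences are 6, 8, 10, … (increasing by 2 each time): -9, -3, 5, 15, 27 → 41.
V — letters move forward 2 places in the alphabet: J, L, N, P, R → T.
W: alternating steps +2, +4, +2, +4, …, so 21, 23, 27, 29, 33 → 35.
So the next element is (u=41, v=T, w=35).

(u=41, v=T, w=35)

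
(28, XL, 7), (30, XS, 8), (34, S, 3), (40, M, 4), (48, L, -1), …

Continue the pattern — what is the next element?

(58, XL, 0)

First part — differences are 2, 4, 6, … (increasing by 2 each time): 28, 30, 34, 40, 48 → 58.
For the size, runs through clothing sizes XS→XL: XL, XS, S, M, L → XL.
Third part — alternating steps +1, −5, +1, −5, …: 7, 8, 3, 4, -1 → 0.
So the next element is (58, XL, 0).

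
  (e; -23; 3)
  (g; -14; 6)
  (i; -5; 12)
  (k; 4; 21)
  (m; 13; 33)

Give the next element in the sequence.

(o; 22; 48)

For the letter, letters move forward 2 places in the alphabet: e, g, i, k, m → o.
Second component — +9 each step: -23, -14, -5, 4, 13 → 22.
Third component — differences are 3, 6, 9, … (increasing by 3 each time): 3, 6, 12, 21, 33 → 48.
Putting it together: (o; 22; 48).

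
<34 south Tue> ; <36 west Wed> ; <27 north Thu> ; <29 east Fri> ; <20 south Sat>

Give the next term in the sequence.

<22 west Sun>

First coordinate: 34, 36, 27, 29, 20 → 22 (alternating steps +2, −9, +2, −9, …).
Direction: repeats south → west → north → east; south, west, north, east, south → west.
Day: Tue, Wed, Thu, Fri, Sat → Sun (runs through the weekdays Mon→Sun).
Putting it together: <22 west Sun>.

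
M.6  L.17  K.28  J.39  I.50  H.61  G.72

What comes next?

Letter: letters move back 1 place in the alphabet; M, L, K, J, I, H, G → F.
Second component: +11 each step; 6, 17, 28, 39, 50, 61, 72 → 83.
So the next label is F.83.

F.83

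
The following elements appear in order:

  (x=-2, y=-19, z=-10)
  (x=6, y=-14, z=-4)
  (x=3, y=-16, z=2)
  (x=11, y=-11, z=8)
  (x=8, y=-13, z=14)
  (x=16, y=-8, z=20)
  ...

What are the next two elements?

(x=13, y=-10, z=26), (x=21, y=-5, z=32)

X: alternating steps +8, −3, +8, −3, …, so -2, 6, 3, 11, 8, 16 → 13 → 21.
Y — alternating steps +5, −2, +5, −2, …: -19, -14, -16, -11, -13, -8 → -10 → -5.
For the z, +6 each step: -10, -4, 2, 8, 14, 20 → 26 → 32.
Putting the parts together: (x=13, y=-10, z=26) and then (x=21, y=-5, z=32).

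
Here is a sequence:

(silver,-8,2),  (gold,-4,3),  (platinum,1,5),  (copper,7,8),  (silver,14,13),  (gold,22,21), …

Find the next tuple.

For the metal, repeats silver → gold → platinum → copper: silver, gold, platinum, copper, silver, gold → platinum.
Second part: differences are 4, 5, 6, … (increasing by 1 each time); -8, -4, 1, 7, 14, 22 → 31.
Third part — each term is the sum of the two before it: 2, 3, 5, 8, 13, 21 → 34.
Putting it together: (platinum,31,34).

(platinum,31,34)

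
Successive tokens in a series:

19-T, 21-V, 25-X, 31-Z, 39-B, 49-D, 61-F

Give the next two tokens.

75-H, 91-J

First component: 19, 21, 25, 31, 39, 49, 61 → 75 → 91 (differences are 2, 4, 6, … (increasing by 2 each time)).
Letter — letters move forward 2 places in the alphabet, wrapping Z→A: T, V, X, Z, B, D, F → H → J.
Putting the parts together: 75-H and then 91-J.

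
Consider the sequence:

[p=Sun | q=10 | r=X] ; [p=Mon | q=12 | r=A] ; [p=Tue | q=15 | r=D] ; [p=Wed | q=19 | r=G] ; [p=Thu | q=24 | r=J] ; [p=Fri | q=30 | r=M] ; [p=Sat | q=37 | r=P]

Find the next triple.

[p=Sun | q=45 | r=S]

P: runs through the weekdays Mon→Sun, so Sun, Mon, Tue, Wed, Thu, Fri, Sat → Sun.
Q: differences are 2, 3, 4, … (increasing by 1 each time); 10, 12, 15, 19, 24, 30, 37 → 45.
R: letters move forward 3 places in the alphabet, wrapping Z→A, so X, A, D, G, J, M, P → S.
So the next triple is [p=Sun | q=45 | r=S].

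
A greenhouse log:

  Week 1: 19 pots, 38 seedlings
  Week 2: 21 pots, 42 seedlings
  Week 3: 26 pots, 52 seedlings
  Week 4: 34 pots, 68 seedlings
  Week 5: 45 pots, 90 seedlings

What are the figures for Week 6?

Pots — differences are 2, 5, 8, … (increasing by 3 each time): 19, 21, 26, 34, 45 → 59.
Seedlings — always 2 × the pots: 38, 42, 52, 68, 90 → 118.
Combining the parts gives 59 pots, 118 seedlings.

59 pots, 118 seedlings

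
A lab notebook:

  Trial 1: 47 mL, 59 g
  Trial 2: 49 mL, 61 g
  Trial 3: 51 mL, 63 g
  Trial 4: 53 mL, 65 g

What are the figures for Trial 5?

55 mL, 67 g

ML: 47, 49, 51, 53 → 55 (+2 each step).
G: always 12 more than the mL; 59, 61, 63, 65 → 67.
So the next row is 55 mL, 67 g.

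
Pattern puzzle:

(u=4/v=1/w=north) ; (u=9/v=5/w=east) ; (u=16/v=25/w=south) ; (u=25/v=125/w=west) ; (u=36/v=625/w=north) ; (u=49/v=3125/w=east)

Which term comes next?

(u=64/v=15625/w=south)

U: perfect squares: 2², 3², 4², …, so 4, 9, 16, 25, 36, 49 → 64.
For the v, ×5 each step: 1, 5, 25, 125, 625, 3125 → 15625.
W: repeats north → east → south → west, so north, east, south, west, north, east → south.
Putting it together: (u=64/v=15625/w=south).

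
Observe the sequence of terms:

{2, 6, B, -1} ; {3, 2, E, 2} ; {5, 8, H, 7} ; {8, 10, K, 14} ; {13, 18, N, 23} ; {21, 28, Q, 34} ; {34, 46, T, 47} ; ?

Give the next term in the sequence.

First slot: 2, 3, 5, 8, 13, 21, 34 → 55 (each term is the sum of the two before it).
Second slot: each term is the sum of the two before it, so 6, 2, 8, 10, 18, 28, 46 → 74.
Letter — letters move forward 3 places in the alphabet: B, E, H, K, N, Q, T → W.
For the fourth slot, differences are 3, 5, 7, … (increasing by 2 each time): -1, 2, 7, 14, 23, 34, 47 → 62.
Putting it together: {55, 74, W, 62}.

{55, 74, W, 62}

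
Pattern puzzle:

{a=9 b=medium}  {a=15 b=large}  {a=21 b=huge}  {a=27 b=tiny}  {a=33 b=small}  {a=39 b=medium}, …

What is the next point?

For the a, +6 each step: 9, 15, 21, 27, 33, 39 → 45.
For the b, repeats medium → large → huge → tiny → small: medium, large, huge, tiny, small, medium → large.
Combining the parts gives {a=45 b=large}.

{a=45 b=large}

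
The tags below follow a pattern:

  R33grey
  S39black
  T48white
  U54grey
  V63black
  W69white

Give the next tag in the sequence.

X78grey

For the letter, letters move forward 1 place in the alphabet: R, S, T, U, V, W → X.
For the second component, alternating steps +6, +9, +6, +9, …: 33, 39, 48, 54, 63, 69 → 78.
For the shade, repeats grey → black → white: grey, black, white, grey, black, white → grey.
Combining the parts gives X78grey.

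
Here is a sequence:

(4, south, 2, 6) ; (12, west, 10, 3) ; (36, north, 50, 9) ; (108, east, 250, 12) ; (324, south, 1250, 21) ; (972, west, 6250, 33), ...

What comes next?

(2916, north, 31250, 54)

First component: ×3 each step; 4, 12, 36, 108, 324, 972 → 2916.
Direction goes south, west, north, east, south, west → north (repeats south → west → north → east).
Third component goes 2, 10, 50, 250, 1250, 6250 → 31250 (×5 each step).
Fourth component goes 6, 3, 9, 12, 21, 33 → 54 (each term is the sum of the two before it).
So the next tuple is (2916, north, 31250, 54).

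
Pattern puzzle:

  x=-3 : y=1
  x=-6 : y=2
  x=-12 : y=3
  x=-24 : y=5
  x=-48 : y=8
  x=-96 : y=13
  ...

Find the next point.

x=-192 : y=21

X: -3, -6, -12, -24, -48, -96 → -192 (×2 each step).
Y: each term is the sum of the two before it, so 1, 2, 3, 5, 8, 13 → 21.
So the next point is x=-192 : y=21.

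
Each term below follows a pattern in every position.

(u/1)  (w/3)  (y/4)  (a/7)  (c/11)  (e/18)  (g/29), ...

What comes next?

(i/47)

Letter — letters move forward 2 places in the alphabet, wrapping Z→A: u, w, y, a, c, e, g → i.
Second slot: 1, 3, 4, 7, 11, 18, 29 → 47 (each term is the sum of the two before it).
Combining the parts gives (i/47).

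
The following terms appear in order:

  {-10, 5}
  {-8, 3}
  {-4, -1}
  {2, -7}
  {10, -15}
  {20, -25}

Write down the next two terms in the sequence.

{32, -37}, {46, -51}

First slot: differences are 2, 4, 6, … (increasing by 2 each time), so -10, -8, -4, 2, 10, 20 → 32 → 46.
Second slot: together with the first slot always sums to -5; 5, 3, -1, -7, -15, -25 → -37 → -51.
So the next two terms are {32, -37} and {46, -51}.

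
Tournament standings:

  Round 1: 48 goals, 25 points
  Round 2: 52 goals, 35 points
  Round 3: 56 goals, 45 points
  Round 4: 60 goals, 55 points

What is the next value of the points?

Goals: +4 each step; 48, 52, 56, 60 → 64.
Points — +10 each step: 25, 35, 45, 55 → 65.

65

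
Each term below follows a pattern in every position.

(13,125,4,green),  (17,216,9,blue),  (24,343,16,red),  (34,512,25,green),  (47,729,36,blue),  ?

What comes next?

(63,1000,49,red)

For the first entry, differences are 4, 7, 10, … (increasing by 3 each time): 13, 17, 24, 34, 47 → 63.
Second entry: perfect cubes: 5³, 6³, 7³, …; 125, 216, 343, 512, 729 → 1000.
Third entry — differences are 5, 7, 9, … (increasing by 2 each time): 4, 9, 16, 25, 36 → 49.
Colour: repeats green → blue → red, so green, blue, red, green, blue → red.
So the next term is (63,1000,49,red).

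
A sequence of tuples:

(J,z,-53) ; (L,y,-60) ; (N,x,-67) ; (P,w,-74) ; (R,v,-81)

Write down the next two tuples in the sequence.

First letter: letters move forward 2 places in the alphabet, so J, L, N, P, R → T → V.
Second letter: letters move back 1 place in the alphabet; z, y, x, w, v → u → t.
For the third value, −7 each step: -53, -60, -67, -74, -81 → -88 → -95.
So the next two tuples are (T,u,-88) and (V,t,-95).

(T,u,-88), (V,t,-95)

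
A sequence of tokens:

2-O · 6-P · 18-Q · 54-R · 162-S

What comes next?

486-T

First component: ×3 each step, so 2, 6, 18, 54, 162 → 486.
Letter: O, P, Q, R, S → T (letters move forward 1 place in the alphabet).
Putting it together: 486-T.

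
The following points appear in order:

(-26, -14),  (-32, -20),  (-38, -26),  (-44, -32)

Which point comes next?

For the first entry, −6 each step: -26, -32, -38, -44 → -50.
Second entry: always 12 more than the first entry; -14, -20, -26, -32 → -38.
Combining the parts gives (-50, -38).

(-50, -38)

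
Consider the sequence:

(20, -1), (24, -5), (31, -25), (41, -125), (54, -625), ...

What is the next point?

First part: differences are 4, 7, 10, … (increasing by 3 each time), so 20, 24, 31, 41, 54 → 70.
For the second part, ×5 each step: -1, -5, -25, -125, -625 → -3125.
Combining the parts gives (70, -3125).

(70, -3125)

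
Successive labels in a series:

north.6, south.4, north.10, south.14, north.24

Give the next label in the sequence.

Direction: alternates north ↔ south, so north, south, north, south, north → south.
Second component: each term is the sum of the two before it, so 6, 4, 10, 14, 24 → 38.
Putting it together: south.38.

south.38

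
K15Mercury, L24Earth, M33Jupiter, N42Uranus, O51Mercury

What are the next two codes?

P60Earth then Q69Jupiter

Letter goes K, L, M, N, O → P → Q (letters move forward 1 place in the alphabet).
Second component — +9 each step: 15, 24, 33, 42, 51 → 60 → 69.
Planet: repeats Mercury → Earth → Jupiter → Uranus; Mercury, Earth, Jupiter, Uranus, Mercury → Earth → Jupiter.
Putting the parts together: P60Earth and then Q69Jupiter.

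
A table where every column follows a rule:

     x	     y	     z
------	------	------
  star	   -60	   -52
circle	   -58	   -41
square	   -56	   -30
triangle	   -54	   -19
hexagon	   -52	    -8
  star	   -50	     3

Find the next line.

circle  -48  14

Column x: repeats star → circle → square → triangle → hexagon; star, circle, square, triangle, hexagon, star → circle.
Column y: -60, -58, -56, -54, -52, -50 → -48 (+2 each step).
For the column z, +11 each step: -52, -41, -30, -19, -8, 3 → 14.
Putting it together: circle  -48  14.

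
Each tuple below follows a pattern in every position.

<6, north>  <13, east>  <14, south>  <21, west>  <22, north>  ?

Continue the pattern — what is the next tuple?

First coordinate goes 6, 13, 14, 21, 22 → 29 (alternating steps +7, +1, +7, +1, …).
For the direction, repeats north → east → south → west: north, east, south, west, north → east.
Combining the parts gives <29, east>.

<29, east>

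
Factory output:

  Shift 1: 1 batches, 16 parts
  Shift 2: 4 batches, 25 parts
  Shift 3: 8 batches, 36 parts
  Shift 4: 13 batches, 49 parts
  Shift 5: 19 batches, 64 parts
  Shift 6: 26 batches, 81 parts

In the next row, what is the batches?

Batches: differences are 3, 4, 5, … (increasing by 1 each time), so 1, 4, 8, 13, 19, 26 → 34.

34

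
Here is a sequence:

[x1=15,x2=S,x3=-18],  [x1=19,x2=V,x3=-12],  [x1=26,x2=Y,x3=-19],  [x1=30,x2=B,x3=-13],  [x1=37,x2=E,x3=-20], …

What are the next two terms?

X1: alternating steps +4, +7, +4, +7, …; 15, 19, 26, 30, 37 → 41 → 48.
X2: letters move forward 3 places in the alphabet, wrapping Z→A; S, V, Y, B, E → H → K.
X3 — alternating steps +6, −7, +6, −7, …: -18, -12, -19, -13, -20 → -14 → -21.
Putting the parts together: [x1=41,x2=H,x3=-14] and then [x1=48,x2=K,x3=-21].

[x1=41,x2=H,x3=-14], [x1=48,x2=K,x3=-21]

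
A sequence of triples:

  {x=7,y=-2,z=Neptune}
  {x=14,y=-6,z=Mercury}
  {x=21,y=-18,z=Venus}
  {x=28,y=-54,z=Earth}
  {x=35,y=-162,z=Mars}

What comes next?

For the x, +7 each step: 7, 14, 21, 28, 35 → 42.
Y goes -2, -6, -18, -54, -162 → -486 (×3 each step).
Z — runs through the planets Mercury→Neptune: Neptune, Mercury, Venus, Earth, Mars → Jupiter.
Combining the parts gives {x=42,y=-486,z=Jupiter}.

{x=42,y=-486,z=Jupiter}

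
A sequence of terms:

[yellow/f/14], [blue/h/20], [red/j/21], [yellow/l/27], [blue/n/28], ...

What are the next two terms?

Colour — repeats yellow → blue → red: yellow, blue, red, yellow, blue → red → yellow.
Letter: letters move forward 2 places in the alphabet, so f, h, j, l, n → p → r.
Third slot: 14, 20, 21, 27, 28 → 34 → 35 (alternating steps +6, +1, +6, +1, …).
So the next two terms are [red/p/34] and [yellow/r/35].

[red/p/34], [yellow/r/35]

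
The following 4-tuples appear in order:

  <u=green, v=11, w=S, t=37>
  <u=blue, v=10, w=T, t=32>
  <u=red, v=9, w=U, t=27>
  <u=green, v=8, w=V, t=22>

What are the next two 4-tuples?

<u=blue, v=7, w=W, t=17>, <u=red, v=6, w=X, t=12>

U: repeats green → blue → red; green, blue, red, green → blue → red.
V: 11, 10, 9, 8 → 7 → 6 (−1 each step).
W: S, T, U, V → W → X (letters move forward 1 place in the alphabet).
T — −5 each step: 37, 32, 27, 22 → 17 → 12.
Putting the parts together: <u=blue, v=7, w=W, t=17> and then <u=red, v=6, w=X, t=12>.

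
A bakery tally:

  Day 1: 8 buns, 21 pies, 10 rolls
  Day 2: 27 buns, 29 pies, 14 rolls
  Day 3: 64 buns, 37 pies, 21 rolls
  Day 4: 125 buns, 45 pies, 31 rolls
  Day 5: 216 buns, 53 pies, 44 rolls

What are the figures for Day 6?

343 buns, 61 pies, 60 rolls

Buns: perfect cubes: 2³, 3³, 4³, …; 8, 27, 64, 125, 216 → 343.
Pies: +8 each step; 21, 29, 37, 45, 53 → 61.
Rolls goes 10, 14, 21, 31, 44 → 60 (differences are 4, 7, 10, … (increasing by 3 each time)).
Putting it together: 343 buns, 61 pies, 60 rolls.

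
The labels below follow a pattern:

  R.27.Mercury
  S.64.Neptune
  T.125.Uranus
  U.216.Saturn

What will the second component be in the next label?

Second component: perfect cubes: 3³, 4³, 5³, …, so 27, 64, 125, 216 → 343.

343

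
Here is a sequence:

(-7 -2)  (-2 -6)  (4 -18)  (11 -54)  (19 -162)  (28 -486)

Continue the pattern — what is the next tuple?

First coordinate: -7, -2, 4, 11, 19, 28 → 38 (differences are 5, 6, 7, … (increasing by 1 each time)).
For the second coordinate, ×3 each step: -2, -6, -18, -54, -162, -486 → -1458.
So the next tuple is (38 -1458).

(38 -1458)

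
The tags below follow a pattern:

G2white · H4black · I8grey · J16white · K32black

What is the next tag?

For the letter, letters move forward 1 place in the alphabet: G, H, I, J, K → L.
Second component: 2, 4, 8, 16, 32 → 64 (×2 each step).
For the shade, repeats white → black → grey: white, black, grey, white, black → grey.
So the next tag is L64grey.

L64grey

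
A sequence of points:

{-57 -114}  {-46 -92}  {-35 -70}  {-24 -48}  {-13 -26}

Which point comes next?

{-2 -4}

For the first component, +11 each step: -57, -46, -35, -24, -13 → -2.
For the second component, always 2 × the first component: -114, -92, -70, -48, -26 → -4.
Combining the parts gives {-2 -4}.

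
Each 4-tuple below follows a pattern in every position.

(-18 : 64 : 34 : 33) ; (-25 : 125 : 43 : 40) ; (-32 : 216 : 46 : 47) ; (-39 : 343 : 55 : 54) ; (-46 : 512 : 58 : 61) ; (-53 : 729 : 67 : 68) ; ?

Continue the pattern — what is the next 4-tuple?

(-60 : 1000 : 70 : 75)

First part: -18, -25, -32, -39, -46, -53 → -60 (−7 each step).
Second part goes 64, 125, 216, 343, 512, 729 → 1000 (perfect cubes: 4³, 5³, 6³, …).
Third part — alternating steps +9, +3, +9, +3, …: 34, 43, 46, 55, 58, 67 → 70.
Fourth part goes 33, 40, 47, 54, 61, 68 → 75 (together with the first part always sums to 15).
Putting it together: (-60 : 1000 : 70 : 75).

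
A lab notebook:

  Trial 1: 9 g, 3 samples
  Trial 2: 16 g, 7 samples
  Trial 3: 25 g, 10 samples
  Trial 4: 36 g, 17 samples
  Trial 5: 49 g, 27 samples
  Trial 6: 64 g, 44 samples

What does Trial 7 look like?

G: perfect squares: 3², 4², 5², …; 9, 16, 25, 36, 49, 64 → 81.
Samples goes 3, 7, 10, 17, 27, 44 → 71 (each term is the sum of the two before it).
So the next row is 81 g, 71 samples.

81 g, 71 samples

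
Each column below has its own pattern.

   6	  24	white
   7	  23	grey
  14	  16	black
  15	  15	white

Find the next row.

22  8  grey

First component: alternating steps +1, +7, +1, +7, …, so 6, 7, 14, 15 → 22.
Second component goes 24, 23, 16, 15 → 8 (together with the first component always sums to 30).
Shade: repeats white → grey → black; white, grey, black, white → grey.
Putting it together: 22  8  grey.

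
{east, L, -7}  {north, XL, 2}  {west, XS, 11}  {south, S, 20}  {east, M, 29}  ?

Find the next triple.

Direction — repeats east → north → west → south: east, north, west, south, east → north.
Size: runs through clothing sizes XS→XL, so L, XL, XS, S, M → L.
Third coordinate — +9 each step: -7, 2, 11, 20, 29 → 38.
Putting it together: {north, L, 38}.

{north, L, 38}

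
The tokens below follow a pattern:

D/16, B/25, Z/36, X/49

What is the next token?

V/64

Letter: letters move back 2 places in the alphabet, wrapping A→Z; D, B, Z, X → V.
For the second component, perfect squares: 4², 5², 6², …: 16, 25, 36, 49 → 64.
Putting it together: V/64.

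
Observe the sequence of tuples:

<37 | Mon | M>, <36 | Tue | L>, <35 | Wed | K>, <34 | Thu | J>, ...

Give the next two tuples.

First coordinate goes 37, 36, 35, 34 → 33 → 32 (−1 each step).
Day: runs through the weekdays Mon→Sun; Mon, Tue, Wed, Thu → Fri → Sat.
Letter — letters move back 1 place in the alphabet: M, L, K, J → I → H.
So the next two tuples are <33 | Fri | I> and <32 | Sat | H>.

<33 | Fri | I>, <32 | Sat | H>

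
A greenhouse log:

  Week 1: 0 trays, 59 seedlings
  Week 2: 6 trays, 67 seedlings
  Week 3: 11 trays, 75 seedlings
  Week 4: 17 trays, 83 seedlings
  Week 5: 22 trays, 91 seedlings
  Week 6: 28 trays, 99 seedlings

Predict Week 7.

For the trays, alternating steps +6, +5, +6, +5, …: 0, 6, 11, 17, 22, 28 → 33.
Seedlings: +8 each step; 59, 67, 75, 83, 91, 99 → 107.
So the next row is 33 trays, 107 seedlings.

33 trays, 107 seedlings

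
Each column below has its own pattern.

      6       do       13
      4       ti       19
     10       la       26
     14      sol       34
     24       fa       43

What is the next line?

For the first component, each term is the sum of the two before it: 6, 4, 10, 14, 24 → 38.
Note goes do, ti, la, sol, fa → mi (runs backward through the solfège scale do→ti).
Third component: 13, 19, 26, 34, 43 → 53 (differences are 6, 7, 8, … (increasing by 1 each time)).
So the next line is 38  mi  53.

38  mi  53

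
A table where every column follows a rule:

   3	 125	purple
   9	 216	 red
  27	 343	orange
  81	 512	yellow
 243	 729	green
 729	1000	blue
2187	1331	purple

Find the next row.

First component goes 3, 9, 27, 81, 243, 729, 2187 → 6561 (×3 each step).
Second component goes 125, 216, 343, 512, 729, 1000, 1331 → 1728 (perfect cubes: 5³, 6³, 7³, …).
Colour goes purple, red, orange, yellow, green, blue, purple → red (repeats purple → red → orange → yellow → green → blue).
Putting it together: 6561  1728  red.

6561  1728  red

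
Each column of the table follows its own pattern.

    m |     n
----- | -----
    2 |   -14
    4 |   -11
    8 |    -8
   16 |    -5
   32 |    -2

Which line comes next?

64  1

Column m — ×2 each step: 2, 4, 8, 16, 32 → 64.
Column n goes -14, -11, -8, -5, -2 → 1 (+3 each step).
Putting it together: 64  1.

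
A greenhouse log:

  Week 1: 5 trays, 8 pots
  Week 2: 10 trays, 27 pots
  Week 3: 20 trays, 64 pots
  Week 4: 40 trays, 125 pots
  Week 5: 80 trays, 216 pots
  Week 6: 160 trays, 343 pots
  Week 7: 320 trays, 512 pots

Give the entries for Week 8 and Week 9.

640 trays, 729 pots; 1280 trays, 1000 pots

Trays goes 5, 10, 20, 40, 80, 160, 320 → 640 → 1280 (×2 each step).
For the pots, perfect cubes: 2³, 3³, 4³, …: 8, 27, 64, 125, 216, 343, 512 → 729 → 1000.
So the next two lines are 640 trays, 729 pots and 1280 trays, 1000 pots.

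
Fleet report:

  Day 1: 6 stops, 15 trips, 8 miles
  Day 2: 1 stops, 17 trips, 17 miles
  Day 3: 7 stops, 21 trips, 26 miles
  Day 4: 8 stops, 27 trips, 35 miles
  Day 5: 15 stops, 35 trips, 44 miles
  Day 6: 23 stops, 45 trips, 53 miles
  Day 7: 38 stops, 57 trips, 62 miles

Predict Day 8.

Stops goes 6, 1, 7, 8, 15, 23, 38 → 61 (each term is the sum of the two before it).
Trips: 15, 17, 21, 27, 35, 45, 57 → 71 (differences are 2, 4, 6, … (increasing by 2 each time)).
Miles goes 8, 17, 26, 35, 44, 53, 62 → 71 (+9 each step).
So the next line is 61 stops, 71 trips, 71 miles.

61 stops, 71 trips, 71 miles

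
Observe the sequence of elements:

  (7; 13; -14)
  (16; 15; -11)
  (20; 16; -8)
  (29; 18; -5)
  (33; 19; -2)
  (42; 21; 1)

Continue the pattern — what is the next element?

(46; 22; 4)

For the first slot, alternating steps +9, +4, +9, +4, …: 7, 16, 20, 29, 33, 42 → 46.
Second slot: alternating steps +2, +1, +2, +1, …; 13, 15, 16, 18, 19, 21 → 22.
Third slot goes -14, -11, -8, -5, -2, 1 → 4 (+3 each step).
So the next element is (46; 22; 4).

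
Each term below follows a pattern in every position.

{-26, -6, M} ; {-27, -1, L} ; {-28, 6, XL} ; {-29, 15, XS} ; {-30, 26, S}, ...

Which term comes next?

{-31, 39, M}

First entry — −1 each step: -26, -27, -28, -29, -30 → -31.
Second entry: differences are 5, 7, 9, … (increasing by 2 each time), so -6, -1, 6, 15, 26 → 39.
Size: runs through clothing sizes XS→XL; M, L, XL, XS, S → M.
Putting it together: {-31, 39, M}.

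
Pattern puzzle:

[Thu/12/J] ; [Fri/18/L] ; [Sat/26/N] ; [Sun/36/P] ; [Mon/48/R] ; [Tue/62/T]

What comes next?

Day: runs through the weekdays Mon→Sun; Thu, Fri, Sat, Sun, Mon, Tue → Wed.
Second value — differences are 6, 8, 10, … (increasing by 2 each time): 12, 18, 26, 36, 48, 62 → 78.
For the letter, letters move forward 2 places in the alphabet: J, L, N, P, R, T → V.
So the next tuple is [Wed/78/V].

[Wed/78/V]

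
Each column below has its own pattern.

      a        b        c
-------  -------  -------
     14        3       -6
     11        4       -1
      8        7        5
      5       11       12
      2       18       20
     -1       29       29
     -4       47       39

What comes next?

-7  76  50

Column a: −3 each step, so 14, 11, 8, 5, 2, -1, -4 → -7.
For the column b, each term is the sum of the two before it: 3, 4, 7, 11, 18, 29, 47 → 76.
Column c: differences are 5, 6, 7, … (increasing by 1 each time); -6, -1, 5, 12, 20, 29, 39 → 50.
So the next line is -7  76  50.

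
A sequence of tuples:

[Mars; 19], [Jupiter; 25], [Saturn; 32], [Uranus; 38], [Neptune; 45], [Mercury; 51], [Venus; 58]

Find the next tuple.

Planet: Mars, Jupiter, Saturn, Uranus, Neptune, Mercury, Venus → Earth (runs through the planets Mercury→Neptune).
Second part: alternating steps +6, +7, +6, +7, …, so 19, 25, 32, 38, 45, 51, 58 → 64.
Putting it together: [Earth; 64].

[Earth; 64]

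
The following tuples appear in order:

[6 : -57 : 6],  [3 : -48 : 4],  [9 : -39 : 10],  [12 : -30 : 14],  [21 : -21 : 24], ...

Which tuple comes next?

First slot — each term is the sum of the two before it: 6, 3, 9, 12, 21 → 33.
Second slot: +9 each step, so -57, -48, -39, -30, -21 → -12.
Third slot — each term is the sum of the two before it: 6, 4, 10, 14, 24 → 38.
Putting it together: [33 : -12 : 38].

[33 : -12 : 38]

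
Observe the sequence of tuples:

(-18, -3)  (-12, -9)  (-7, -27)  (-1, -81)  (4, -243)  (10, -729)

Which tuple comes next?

(15, -2187)

First coordinate: alternating steps +6, +5, +6, +5, …; -18, -12, -7, -1, 4, 10 → 15.
Second coordinate goes -3, -9, -27, -81, -243, -729 → -2187 (×3 each step).
Combining the parts gives (15, -2187).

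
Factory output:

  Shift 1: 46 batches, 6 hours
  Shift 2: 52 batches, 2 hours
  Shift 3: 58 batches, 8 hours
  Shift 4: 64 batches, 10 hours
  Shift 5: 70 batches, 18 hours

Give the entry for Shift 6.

76 batches, 28 hours

Batches — +6 each step: 46, 52, 58, 64, 70 → 76.
Hours — each term is the sum of the two before it: 6, 2, 8, 10, 18 → 28.
Putting it together: 76 batches, 28 hours.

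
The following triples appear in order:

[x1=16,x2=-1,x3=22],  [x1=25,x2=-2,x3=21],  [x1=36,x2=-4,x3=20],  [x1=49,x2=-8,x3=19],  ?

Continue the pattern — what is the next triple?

X1: perfect squares: 4², 5², 6², …; 16, 25, 36, 49 → 64.
X2: -1, -2, -4, -8 → -16 (×2 each step).
X3: 22, 21, 20, 19 → 18 (−1 each step).
Putting it together: [x1=64,x2=-16,x3=18].

[x1=64,x2=-16,x3=18]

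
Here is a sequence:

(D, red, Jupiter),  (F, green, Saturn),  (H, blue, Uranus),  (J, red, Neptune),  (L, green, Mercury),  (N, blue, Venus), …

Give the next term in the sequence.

(P, red, Earth)

For the letter, letters move forward 2 places in the alphabet: D, F, H, J, L, N → P.
Colour — repeats red → green → blue: red, green, blue, red, green, blue → red.
Planet — runs through the planets Mercury→Neptune: Jupiter, Saturn, Uranus, Neptune, Mercury, Venus → Earth.
So the next term is (P, red, Earth).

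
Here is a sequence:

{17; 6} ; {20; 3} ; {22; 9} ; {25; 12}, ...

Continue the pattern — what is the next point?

For the first component, alternating steps +3, +2, +3, +2, …: 17, 20, 22, 25 → 27.
Second component: each term is the sum of the two before it, so 6, 3, 9, 12 → 21.
Putting it together: {27; 21}.

{27; 21}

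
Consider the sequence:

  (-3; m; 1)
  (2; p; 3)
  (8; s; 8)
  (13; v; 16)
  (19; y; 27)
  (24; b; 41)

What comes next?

(30; e; 58)

First slot: -3, 2, 8, 13, 19, 24 → 30 (alternating steps +5, +6, +5, +6, …).
For the letter, letters move forward 3 places in the alphabet, wrapping Z→A: m, p, s, v, y, b → e.
Third slot goes 1, 3, 8, 16, 27, 41 → 58 (differences are 2, 5, 8, … (increasing by 3 each time)).
Putting it together: (30; e; 58).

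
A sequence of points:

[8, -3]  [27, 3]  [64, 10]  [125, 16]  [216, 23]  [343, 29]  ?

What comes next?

For the first part, perfect cubes: 2³, 3³, 4³, …: 8, 27, 64, 125, 216, 343 → 512.
Second part goes -3, 3, 10, 16, 23, 29 → 36 (alternating steps +6, +7, +6, +7, …).
Putting it together: [512, 36].

[512, 36]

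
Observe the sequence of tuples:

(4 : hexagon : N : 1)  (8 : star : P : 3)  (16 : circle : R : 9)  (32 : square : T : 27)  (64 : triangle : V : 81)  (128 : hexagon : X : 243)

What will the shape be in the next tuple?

star

First component: 4, 8, 16, 32, 64, 128 → 256 (×2 each step).
Shape goes hexagon, star, circle, square, triangle, hexagon → star (repeats hexagon → star → circle → square → triangle).
Letter: letters move forward 2 places in the alphabet, so N, P, R, T, V, X → Z.
Fourth component: ×3 each step, so 1, 3, 9, 27, 81, 243 → 729.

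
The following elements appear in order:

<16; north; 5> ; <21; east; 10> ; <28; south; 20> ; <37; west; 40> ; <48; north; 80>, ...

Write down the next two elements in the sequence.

First entry: differences are 5, 7, 9, … (increasing by 2 each time); 16, 21, 28, 37, 48 → 61 → 76.
For the direction, repeats north → east → south → west: north, east, south, west, north → east → south.
Third entry goes 5, 10, 20, 40, 80 → 160 → 320 (×2 each step).
So the next two elements are <61; east; 160> and <76; south; 320>.

<61; east; 160>, <76; south; 320>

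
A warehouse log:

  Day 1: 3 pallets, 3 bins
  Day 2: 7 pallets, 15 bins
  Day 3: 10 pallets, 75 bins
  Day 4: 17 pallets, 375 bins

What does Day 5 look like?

27 pallets, 1875 bins

Pallets — each term is the sum of the two before it: 3, 7, 10, 17 → 27.
Bins — ×5 each step: 3, 15, 75, 375 → 1875.
So the next record is 27 pallets, 1875 bins.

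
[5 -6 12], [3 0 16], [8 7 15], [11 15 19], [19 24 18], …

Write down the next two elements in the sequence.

For the first value, each term is the sum of the two before it: 5, 3, 8, 11, 19 → 30 → 49.
Second value: -6, 0, 7, 15, 24 → 34 → 45 (differences are 6, 7, 8, … (increasing by 1 each time)).
Third value: 12, 16, 15, 19, 18 → 22 → 21 (alternating steps +4, −1, +4, −1, …).
Putting the parts together: [30 34 22] and then [49 45 21].

[30 34 22], [49 45 21]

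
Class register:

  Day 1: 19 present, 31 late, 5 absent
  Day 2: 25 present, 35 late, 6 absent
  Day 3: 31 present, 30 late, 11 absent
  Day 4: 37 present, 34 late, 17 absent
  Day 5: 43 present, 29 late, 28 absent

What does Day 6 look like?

For the present, +6 each step: 19, 25, 31, 37, 43 → 49.
Late: alternating steps +4, −5, +4, −5, …, so 31, 35, 30, 34, 29 → 33.
Absent: each term is the sum of the two before it; 5, 6, 11, 17, 28 → 45.
Combining the parts gives 49 present, 33 late, 45 absent.

49 present, 33 late, 45 absent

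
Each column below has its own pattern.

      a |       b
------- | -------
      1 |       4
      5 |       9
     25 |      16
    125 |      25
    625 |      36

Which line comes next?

Column a: ×5 each step; 1, 5, 25, 125, 625 → 3125.
Column b — perfect squares: 2², 3², 4², …: 4, 9, 16, 25, 36 → 49.
Putting it together: 3125  49.

3125  49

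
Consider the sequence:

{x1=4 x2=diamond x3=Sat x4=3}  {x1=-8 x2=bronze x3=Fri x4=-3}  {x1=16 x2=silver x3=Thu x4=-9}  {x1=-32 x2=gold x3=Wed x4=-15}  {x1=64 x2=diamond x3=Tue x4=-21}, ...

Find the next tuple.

{x1=-128 x2=bronze x3=Mon x4=-27}

X1: ×(-2) each step; 4, -8, 16, -32, 64 → -128.
For the x2, repeats diamond → bronze → silver → gold: diamond, bronze, silver, gold, diamond → bronze.
X3: runs backward through the weekdays Mon→Sun; Sat, Fri, Thu, Wed, Tue → Mon.
For the x4, −6 each step: 3, -3, -9, -15, -21 → -27.
So the next tuple is {x1=-128 x2=bronze x3=Mon x4=-27}.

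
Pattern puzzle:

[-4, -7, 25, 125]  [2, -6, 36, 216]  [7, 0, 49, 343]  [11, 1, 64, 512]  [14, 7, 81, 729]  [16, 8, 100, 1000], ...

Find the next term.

For the first entry, differences are 6, 5, 4, … (decreasing by 1 each time): -4, 2, 7, 11, 14, 16 → 17.
For the second entry, alternating steps +1, +6, +1, +6, …: -7, -6, 0, 1, 7, 8 → 14.
For the third entry, perfect squares: 5², 6², 7², …: 25, 36, 49, 64, 81, 100 → 121.
Fourth entry: 125, 216, 343, 512, 729, 1000 → 1331 (perfect cubes: 5³, 6³, 7³, …).
Putting it together: [17, 14, 121, 1331].

[17, 14, 121, 1331]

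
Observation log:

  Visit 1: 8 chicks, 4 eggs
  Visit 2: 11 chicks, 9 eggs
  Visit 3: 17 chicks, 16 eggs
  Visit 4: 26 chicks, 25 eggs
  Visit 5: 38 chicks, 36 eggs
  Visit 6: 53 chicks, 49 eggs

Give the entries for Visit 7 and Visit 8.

Chicks goes 8, 11, 17, 26, 38, 53 → 71 → 92 (differences are 3, 6, 9, … (increasing by 3 each time)).
Eggs — perfect squares: 2², 3², 4², …: 4, 9, 16, 25, 36, 49 → 64 → 81.
So the next two lines are 71 chicks, 64 eggs and 92 chicks, 81 eggs.

71 chicks, 64 eggs; 92 chicks, 81 eggs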